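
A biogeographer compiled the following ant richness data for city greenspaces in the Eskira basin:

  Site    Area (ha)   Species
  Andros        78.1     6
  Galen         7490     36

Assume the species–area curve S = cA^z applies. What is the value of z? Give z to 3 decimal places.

Taking logs: ln S = ln c + z ln A, so z = (ln S₂ − ln S₁)/(ln A₂ − ln A₁).
z = ln(36/6) / ln(7490/78.1) = ln(6) / ln(95.9) = 1.7918 / 4.5633 = 0.3926

0.393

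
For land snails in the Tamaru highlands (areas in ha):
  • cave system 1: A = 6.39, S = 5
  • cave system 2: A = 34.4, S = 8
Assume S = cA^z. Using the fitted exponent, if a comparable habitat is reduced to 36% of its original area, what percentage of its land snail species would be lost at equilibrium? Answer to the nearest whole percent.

z = ln(8/5) / ln(34.4/6.39) = 0.4700 / 1.6833 = 0.2792
S_new/S_old = (A_new/A_old)^z = 0.36^0.2792 = exp(0.2792 × -1.0217) = 0.7518
Fraction lost = 1 − 0.7518 = 0.2482

25%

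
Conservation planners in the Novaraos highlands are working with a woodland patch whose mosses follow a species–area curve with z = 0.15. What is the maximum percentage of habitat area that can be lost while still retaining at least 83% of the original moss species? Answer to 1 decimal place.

71.1%

Need (A_new/A_old)^0.15 = 0.83, so A_new/A_old = 0.83^(1/0.15) = 0.83^6.667
ln(A_new/A_old) = ln 0.83 / 0.15 = -0.1863 / 0.15 = -1.2422
A_new/A_old = e^-1.2422 ≈ 0.2887
Fraction that can be lost = 1 − 0.2887 = 0.7113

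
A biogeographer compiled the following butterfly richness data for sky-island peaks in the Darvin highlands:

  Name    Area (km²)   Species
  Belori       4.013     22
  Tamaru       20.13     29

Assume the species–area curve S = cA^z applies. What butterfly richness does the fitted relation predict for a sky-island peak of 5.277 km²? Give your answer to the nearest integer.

z = ln(29/22) / ln(20.13/4.013) = 0.2763 / 1.6127 = 0.1713
c = 22 / 4.013^0.1713 = 22 / 1.269 = 17.34
S₃ = 17.34 × 5.277^0.1713 = 17.34 × 1.33 ≈ 23.06

23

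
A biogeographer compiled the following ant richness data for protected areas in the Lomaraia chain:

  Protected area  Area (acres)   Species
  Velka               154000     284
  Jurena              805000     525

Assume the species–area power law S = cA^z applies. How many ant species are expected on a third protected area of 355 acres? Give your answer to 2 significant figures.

30

z = ln(525/284) / ln(805000/154000) = 0.6144 / 1.6539 = 0.3715
c = 284 / 154000^0.3715 = 284 / 84.56 = 3.358
S₃ = 3.358 × 355^0.3715 = 3.358 × 8.86 ≈ 29.75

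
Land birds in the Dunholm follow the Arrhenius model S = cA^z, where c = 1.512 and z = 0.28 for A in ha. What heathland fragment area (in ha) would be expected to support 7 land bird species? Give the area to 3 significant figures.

7 = 1.512 × A^0.28  ⇒  A^0.28 = 7/1.512 = 4.63
ln A = ln(4.63) / 0.28 = 1.5325 / 0.28 = 5.4731
A = e^5.4731 ≈ 238.2 ha

238 ha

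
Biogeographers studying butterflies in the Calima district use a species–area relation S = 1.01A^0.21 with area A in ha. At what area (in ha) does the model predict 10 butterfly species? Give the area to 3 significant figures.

55100 ha

10 = 1.01 × A^0.21  ⇒  A^0.21 = 10/1.01 = 9.901
ln A = ln(9.901) / 0.21 = 2.2926 / 0.21 = 10.9173
A = e^10.9173 ≈ 55122 ha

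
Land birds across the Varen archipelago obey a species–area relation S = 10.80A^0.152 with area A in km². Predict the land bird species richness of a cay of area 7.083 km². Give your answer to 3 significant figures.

S = 10.8 × 7.083^0.152 = 10.8 × 1.347 ≈ 14.54

14.5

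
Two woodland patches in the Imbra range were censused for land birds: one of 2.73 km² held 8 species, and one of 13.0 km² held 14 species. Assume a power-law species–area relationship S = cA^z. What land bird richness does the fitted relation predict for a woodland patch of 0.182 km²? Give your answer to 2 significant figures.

z = ln(14/8) / ln(13/2.73) = 0.5596 / 1.5606 = 0.3586
c = 8 / 2.73^0.3586 = 8 / 1.434 = 5.581
S₃ = 5.581 × 0.182^0.3586 = 5.581 × 0.5428 ≈ 3.029

3.0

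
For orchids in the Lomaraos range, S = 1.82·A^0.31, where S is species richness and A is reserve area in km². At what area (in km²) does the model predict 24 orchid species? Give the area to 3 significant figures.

4110 km²

24 = 1.82 × A^0.31  ⇒  A^0.31 = 24/1.82 = 13.19
ln A = ln(13.19) / 0.31 = 2.5792 / 0.31 = 8.3201
A = e^8.3201 ≈ 4105 km²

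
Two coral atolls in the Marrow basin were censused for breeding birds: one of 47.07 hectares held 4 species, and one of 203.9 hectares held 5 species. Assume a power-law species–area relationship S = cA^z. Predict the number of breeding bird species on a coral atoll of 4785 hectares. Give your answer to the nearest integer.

8

z = ln(5/4) / ln(203.9/47.07) = 0.2231 / 1.4660 = 0.1522
c = 4 / 47.07^0.1522 = 4 / 1.797 = 2.226
S₃ = 2.226 × 4785^0.1522 = 2.226 × 3.632 ≈ 8.083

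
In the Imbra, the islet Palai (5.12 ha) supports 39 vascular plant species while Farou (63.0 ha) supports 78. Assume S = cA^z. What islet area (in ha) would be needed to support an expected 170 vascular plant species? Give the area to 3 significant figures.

1060 ha

z = ln(78/39) / ln(63/5.12) = 0.6931 / 2.5100 = 0.2762
c = 39 / 5.12^0.2762 = 39 / 1.57 = 24.84
A = (170/24.84)^(1/0.2762) ⇒ ln A = ln(6.843)/0.2762 = 6.9643
A = e^6.9643 ≈ 1058 ha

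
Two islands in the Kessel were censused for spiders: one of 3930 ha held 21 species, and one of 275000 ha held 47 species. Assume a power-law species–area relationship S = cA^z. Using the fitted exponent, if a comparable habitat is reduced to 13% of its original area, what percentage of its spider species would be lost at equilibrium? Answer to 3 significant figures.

32.1%

z = ln(47/21) / ln(275000/3930) = 0.8056 / 4.2481 = 0.1896
S_new/S_old = (A_new/A_old)^z = 0.13^0.1896 = exp(0.1896 × -2.0402) = 0.6792
Fraction lost = 1 − 0.6792 = 0.3208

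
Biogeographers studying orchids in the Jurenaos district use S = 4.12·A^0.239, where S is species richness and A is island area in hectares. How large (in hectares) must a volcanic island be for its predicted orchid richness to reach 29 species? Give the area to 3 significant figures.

3520 hectares

29 = 4.12 × A^0.239  ⇒  A^0.239 = 29/4.12 = 7.039
ln A = ln(7.039) / 0.239 = 1.9514 / 0.239 = 8.1650
A = e^8.1650 ≈ 3516 hectares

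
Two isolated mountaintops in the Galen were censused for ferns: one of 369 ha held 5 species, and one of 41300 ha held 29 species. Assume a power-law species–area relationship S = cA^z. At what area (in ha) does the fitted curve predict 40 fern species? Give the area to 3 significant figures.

97900 ha

z = ln(29/5) / ln(41300/369) = 1.7579 / 4.7178 = 0.3726
c = 5 / 369^0.3726 = 5 / 9.046 = 0.5527
A = (40/0.5527)^(1/0.3726) ⇒ ln A = ln(72.37)/0.3726 = 11.4917
A = e^11.4917 ≈ 97900 ha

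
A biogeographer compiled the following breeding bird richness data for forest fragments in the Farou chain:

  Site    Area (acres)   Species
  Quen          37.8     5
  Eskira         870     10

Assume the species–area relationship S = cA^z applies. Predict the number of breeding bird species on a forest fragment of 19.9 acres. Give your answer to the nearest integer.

z = ln(10/5) / ln(870/37.8) = 0.6931 / 3.1362 = 0.2210
c = 5 / 37.8^0.2210 = 5 / 2.232 = 2.24
S₃ = 2.24 × 19.9^0.2210 = 2.24 × 1.937 ≈ 4.339

4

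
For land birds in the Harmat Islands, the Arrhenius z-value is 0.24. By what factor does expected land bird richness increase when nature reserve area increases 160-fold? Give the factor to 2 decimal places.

S₂/S₁ = (A₂/A₁)^z = 160^0.24
ln(S₂/S₁) = 0.24 × ln 160 = 0.24 × 5.0752 = 1.2180
S₂/S₁ = e^1.2180 ≈ 3.381

3.38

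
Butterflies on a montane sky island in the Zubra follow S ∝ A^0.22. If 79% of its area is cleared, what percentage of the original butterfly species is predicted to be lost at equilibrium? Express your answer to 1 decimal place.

29.1%

S_new/S_old = (A_new/A_old)^z = 0.21^0.22
= exp(0.22 × ln 0.21) = exp(0.22 × -1.5606) = exp(-0.3433) ≈ 0.7094
Fraction lost = 1 − 0.7094 = 0.2906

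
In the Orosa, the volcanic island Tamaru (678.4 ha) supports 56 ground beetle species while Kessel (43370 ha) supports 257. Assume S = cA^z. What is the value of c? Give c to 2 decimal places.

z = ln(S₂/S₁) / ln(A₂/A₁) = ln(257/56) / ln(43370/678.4) = 1.5237 / 4.1578 = 0.3665
c = S₁ / A₁^z = 56 / 678.4^0.3665 = 56 / 10.91 = 5.135

5.13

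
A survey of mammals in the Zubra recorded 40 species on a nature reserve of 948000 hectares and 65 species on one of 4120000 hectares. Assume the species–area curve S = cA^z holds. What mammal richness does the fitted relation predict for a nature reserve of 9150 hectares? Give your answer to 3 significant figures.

z = ln(65/40) / ln(4120000/948000) = 0.4855 / 1.4693 = 0.3304
c = 40 / 948000^0.3304 = 40 / 94.41 = 0.4237
S₃ = 0.4237 × 9150^0.3304 = 0.4237 × 20.37 ≈ 8.631

8.63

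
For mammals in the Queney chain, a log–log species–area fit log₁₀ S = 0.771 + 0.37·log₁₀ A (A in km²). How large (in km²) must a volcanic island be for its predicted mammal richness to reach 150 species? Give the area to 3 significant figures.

150 = 5.902 × A^0.37  ⇒  A^0.37 = 150/5.902 = 25.42
ln A = ln(25.42) / 0.37 = 3.2353 / 0.37 = 8.7442
A = e^8.7442 ≈ 6274 km²

6270 km²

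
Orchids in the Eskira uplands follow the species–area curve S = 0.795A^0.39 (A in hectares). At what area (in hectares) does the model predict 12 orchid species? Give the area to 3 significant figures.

12 = 0.795 × A^0.39  ⇒  A^0.39 = 12/0.795 = 15.09
ln A = ln(15.09) / 0.39 = 2.7143 / 0.39 = 6.9598
A = e^6.9598 ≈ 1053 hectares

1050 hectares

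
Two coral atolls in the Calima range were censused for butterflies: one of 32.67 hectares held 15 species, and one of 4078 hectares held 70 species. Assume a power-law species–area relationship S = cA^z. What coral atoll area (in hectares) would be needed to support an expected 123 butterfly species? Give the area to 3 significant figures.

z = ln(70/15) / ln(4078/32.67) = 1.5404 / 4.8269 = 0.3191
c = 15 / 32.67^0.3191 = 15 / 3.042 = 4.93
A = (123/4.93)^(1/0.3191) ⇒ ln A = ln(24.95)/0.3191 = 10.0797
A = e^10.0797 ≈ 23853 hectares

23900 hectares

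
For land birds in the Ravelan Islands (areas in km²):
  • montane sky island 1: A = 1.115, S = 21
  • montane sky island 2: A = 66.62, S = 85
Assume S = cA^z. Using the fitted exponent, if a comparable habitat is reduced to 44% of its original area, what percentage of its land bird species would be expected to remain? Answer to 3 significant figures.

75.5%

z = ln(85/21) / ln(66.62/1.115) = 1.3981 / 4.0902 = 0.3418
S_new/S_old = (A_new/A_old)^z = 0.44^0.3418 = exp(0.3418 × -0.8210) = 0.7553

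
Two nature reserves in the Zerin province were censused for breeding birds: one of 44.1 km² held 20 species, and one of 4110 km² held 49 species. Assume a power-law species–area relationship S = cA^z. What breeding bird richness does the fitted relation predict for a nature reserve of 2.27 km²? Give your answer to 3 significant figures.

11.1

z = ln(49/20) / ln(4110/44.1) = 0.8961 / 4.5347 = 0.1976
c = 20 / 44.1^0.1976 = 20 / 2.113 = 9.464
S₃ = 9.464 × 2.27^0.1976 = 9.464 × 1.176 ≈ 11.13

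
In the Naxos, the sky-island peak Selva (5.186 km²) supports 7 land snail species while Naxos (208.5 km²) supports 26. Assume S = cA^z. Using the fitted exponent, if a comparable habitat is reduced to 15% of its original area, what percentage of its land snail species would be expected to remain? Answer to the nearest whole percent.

51%

z = ln(26/7) / ln(208.5/5.186) = 1.3122 / 3.6940 = 0.3552
S_new/S_old = (A_new/A_old)^z = 0.15^0.3552 = exp(0.3552 × -1.8971) = 0.5097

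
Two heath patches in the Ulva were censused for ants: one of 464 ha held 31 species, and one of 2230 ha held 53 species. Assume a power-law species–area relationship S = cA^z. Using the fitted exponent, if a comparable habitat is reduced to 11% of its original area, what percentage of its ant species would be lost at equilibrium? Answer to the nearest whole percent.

z = ln(53/31) / ln(2230/464) = 0.5363 / 1.5699 = 0.3416
S_new/S_old = (A_new/A_old)^z = 0.11^0.3416 = exp(0.3416 × -2.2073) = 0.4705
Fraction lost = 1 − 0.4705 = 0.5295

53%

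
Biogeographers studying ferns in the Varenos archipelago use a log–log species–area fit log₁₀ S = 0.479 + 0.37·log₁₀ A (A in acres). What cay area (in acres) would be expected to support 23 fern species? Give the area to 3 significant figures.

23 = 3.013 × A^0.37  ⇒  A^0.37 = 23/3.013 = 7.634
ln A = ln(7.634) / 0.37 = 2.0326 / 0.37 = 5.4934
A = e^5.4934 ≈ 243.1 acres

243 acres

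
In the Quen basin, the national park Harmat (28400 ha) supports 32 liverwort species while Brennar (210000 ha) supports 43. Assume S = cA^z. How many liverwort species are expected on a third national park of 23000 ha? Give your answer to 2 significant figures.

z = ln(43/32) / ln(210000/28400) = 0.2955 / 2.0007 = 0.1477
c = 32 / 28400^0.1477 = 32 / 4.546 = 7.039
S₃ = 7.039 × 23000^0.1477 = 7.039 × 4.407 ≈ 31.02

31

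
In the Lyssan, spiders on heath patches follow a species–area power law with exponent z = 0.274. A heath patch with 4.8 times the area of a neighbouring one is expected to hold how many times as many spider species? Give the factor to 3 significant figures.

1.54

S₂/S₁ = (A₂/A₁)^z = 4.8^0.274
ln(S₂/S₁) = 0.274 × ln 4.8 = 0.274 × 1.5686 = 0.4298
S₂/S₁ = e^0.4298 ≈ 1.537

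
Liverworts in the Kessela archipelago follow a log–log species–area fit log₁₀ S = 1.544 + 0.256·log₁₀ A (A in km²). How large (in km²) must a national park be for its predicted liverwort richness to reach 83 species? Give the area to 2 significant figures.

29 km²

83 = 34.99 × A^0.256  ⇒  A^0.256 = 83/34.99 = 2.372
ln A = ln(2.372) / 0.256 = 0.8636 / 0.256 = 3.3736
A = e^3.3736 ≈ 29.18 km²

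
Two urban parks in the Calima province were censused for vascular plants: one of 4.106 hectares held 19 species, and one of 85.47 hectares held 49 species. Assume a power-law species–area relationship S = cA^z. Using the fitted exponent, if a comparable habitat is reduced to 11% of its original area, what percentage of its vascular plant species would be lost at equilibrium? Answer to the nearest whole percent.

50%

z = ln(49/19) / ln(85.47/4.106) = 0.9474 / 3.0357 = 0.3121
S_new/S_old = (A_new/A_old)^z = 0.11^0.3121 = exp(0.3121 × -2.2073) = 0.5022
Fraction lost = 1 − 0.5022 = 0.4978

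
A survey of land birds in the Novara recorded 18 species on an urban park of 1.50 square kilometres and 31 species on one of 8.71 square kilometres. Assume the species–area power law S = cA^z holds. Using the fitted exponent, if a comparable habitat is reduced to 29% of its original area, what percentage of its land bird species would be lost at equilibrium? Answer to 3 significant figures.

z = ln(31/18) / ln(8.71/1.5) = 0.5436 / 1.7590 = 0.3090
S_new/S_old = (A_new/A_old)^z = 0.29^0.3090 = exp(0.3090 × -1.2379) = 0.6821
Fraction lost = 1 − 0.6821 = 0.3179

31.8%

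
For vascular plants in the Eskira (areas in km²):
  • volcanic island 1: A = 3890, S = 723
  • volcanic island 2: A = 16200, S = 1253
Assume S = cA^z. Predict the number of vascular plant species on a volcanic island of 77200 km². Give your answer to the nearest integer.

2287

z = ln(1253/723) / ln(16200/3890) = 0.5499 / 1.4266 = 0.3855
c = 723 / 3890^0.3855 = 723 / 24.2 = 29.88
S₃ = 29.88 × 77200^0.3855 = 29.88 × 76.55 ≈ 2287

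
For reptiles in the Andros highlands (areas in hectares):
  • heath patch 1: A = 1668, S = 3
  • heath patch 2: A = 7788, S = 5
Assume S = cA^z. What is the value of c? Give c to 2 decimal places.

z = ln(S₂/S₁) / ln(A₂/A₁) = ln(5/3) / ln(7788/1668) = 0.5108 / 1.5410 = 0.3315
c = S₁ / A₁^z = 3 / 1668^0.3315 = 3 / 11.7 = 0.2564

0.26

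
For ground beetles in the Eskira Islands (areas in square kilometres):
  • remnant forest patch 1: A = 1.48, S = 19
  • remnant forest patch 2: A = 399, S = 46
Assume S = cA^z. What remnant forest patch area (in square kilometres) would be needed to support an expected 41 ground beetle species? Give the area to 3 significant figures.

z = ln(46/19) / ln(399/1.48) = 0.8842 / 5.5969 = 0.1580
c = 19 / 1.48^0.1580 = 19 / 1.064 = 17.86
A = (41/17.86)^(1/0.1580) ⇒ ln A = ln(2.296)/0.1580 = 5.2606
A = e^5.2606 ≈ 192.6 square kilometres

193 square kilometres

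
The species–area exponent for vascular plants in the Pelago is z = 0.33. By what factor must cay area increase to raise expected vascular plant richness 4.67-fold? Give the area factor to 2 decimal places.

(A₂/A₁)^0.33 = 4.67, so A₂/A₁ = 4.67^(1/0.33) = 4.67^3.03
ln(A₂/A₁) = ln 4.67 / 0.33 = 1.5412 / 0.33 = 4.6702
A₂/A₁ = e^4.6702 ≈ 106.7

106.72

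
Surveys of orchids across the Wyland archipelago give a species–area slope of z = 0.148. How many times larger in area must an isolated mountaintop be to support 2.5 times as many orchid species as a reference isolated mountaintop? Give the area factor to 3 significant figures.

(A₂/A₁)^0.148 = 2.5, so A₂/A₁ = 2.5^(1/0.148) = 2.5^6.757
ln(A₂/A₁) = ln 2.5 / 0.148 = 0.9163 / 0.148 = 6.1912
A₂/A₁ = e^6.1912 ≈ 488.4

488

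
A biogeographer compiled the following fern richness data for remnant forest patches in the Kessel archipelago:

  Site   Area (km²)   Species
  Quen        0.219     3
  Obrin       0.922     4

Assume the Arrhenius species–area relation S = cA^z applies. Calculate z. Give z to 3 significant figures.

Taking logs: ln S = ln c + z ln A, so z = (ln S₂ − ln S₁)/(ln A₂ − ln A₁).
z = ln(4/3) / ln(0.922/0.219) = ln(1.333) / ln(4.21) = 0.2877 / 1.4375 = 0.2001

0.200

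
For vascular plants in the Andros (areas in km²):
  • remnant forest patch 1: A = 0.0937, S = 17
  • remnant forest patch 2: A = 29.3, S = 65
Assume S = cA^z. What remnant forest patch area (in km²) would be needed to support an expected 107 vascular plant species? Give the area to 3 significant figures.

z = ln(65/17) / ln(29.3/0.0937) = 1.3412 / 5.7452 = 0.2334
c = 17 / 0.0937^0.2334 = 17 / 0.5754 = 29.55
A = (107/29.55)^(1/0.2334) ⇒ ln A = ln(3.622)/0.2334 = 5.5128
A = e^5.5128 ≈ 247.8 km²

248 km²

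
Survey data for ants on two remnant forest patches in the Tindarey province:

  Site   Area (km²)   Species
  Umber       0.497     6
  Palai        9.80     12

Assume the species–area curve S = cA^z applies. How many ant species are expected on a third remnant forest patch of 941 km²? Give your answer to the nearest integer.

35

z = ln(12/6) / ln(9.8/0.497) = 0.6931 / 2.9815 = 0.2325
c = 6 / 0.497^0.2325 = 6 / 0.85 = 7.059
S₃ = 7.059 × 941^0.2325 = 7.059 × 4.912 ≈ 34.68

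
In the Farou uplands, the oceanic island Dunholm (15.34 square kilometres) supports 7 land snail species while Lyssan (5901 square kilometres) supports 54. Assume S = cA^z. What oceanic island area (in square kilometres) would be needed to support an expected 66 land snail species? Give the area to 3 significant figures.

10600 square kilometres

z = ln(54/7) / ln(5901/15.34) = 2.0431 / 5.9524 = 0.3432
c = 7 / 15.34^0.3432 = 7 / 2.553 = 2.742
A = (66/2.742)^(1/0.3432) ⇒ ln A = ln(24.07)/0.3432 = 9.2675
A = e^9.2675 ≈ 10588 square kilometres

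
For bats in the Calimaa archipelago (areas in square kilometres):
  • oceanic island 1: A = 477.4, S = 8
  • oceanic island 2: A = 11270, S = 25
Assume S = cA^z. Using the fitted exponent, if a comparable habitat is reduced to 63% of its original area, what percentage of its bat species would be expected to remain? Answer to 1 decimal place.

84.7%

z = ln(25/8) / ln(11270/477.4) = 1.1394 / 3.1615 = 0.3604
S_new/S_old = (A_new/A_old)^z = 0.63^0.3604 = exp(0.3604 × -0.4620) = 0.8466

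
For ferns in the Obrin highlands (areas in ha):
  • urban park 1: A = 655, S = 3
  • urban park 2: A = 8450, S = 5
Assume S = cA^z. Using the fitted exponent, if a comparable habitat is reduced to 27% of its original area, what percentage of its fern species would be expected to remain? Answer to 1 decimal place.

77.0%

z = ln(5/3) / ln(8450/655) = 0.5108 / 2.5573 = 0.1998
S_new/S_old = (A_new/A_old)^z = 0.27^0.1998 = exp(0.1998 × -1.3093) = 0.7699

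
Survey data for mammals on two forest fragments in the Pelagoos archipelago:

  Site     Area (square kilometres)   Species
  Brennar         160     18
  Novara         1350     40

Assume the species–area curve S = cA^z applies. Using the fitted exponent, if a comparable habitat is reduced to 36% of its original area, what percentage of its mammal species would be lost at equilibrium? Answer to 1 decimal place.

z = ln(40/18) / ln(1350/160) = 0.7985 / 2.1327 = 0.3744
S_new/S_old = (A_new/A_old)^z = 0.36^0.3744 = exp(0.3744 × -1.0217) = 0.6821
Fraction lost = 1 − 0.6821 = 0.3179

31.8%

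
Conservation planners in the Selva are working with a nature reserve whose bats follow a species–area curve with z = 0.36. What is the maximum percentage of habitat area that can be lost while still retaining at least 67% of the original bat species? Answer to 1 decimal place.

67.1%

Need (A_new/A_old)^0.36 = 0.67, so A_new/A_old = 0.67^(1/0.36) = 0.67^2.778
ln(A_new/A_old) = ln 0.67 / 0.36 = -0.4005 / 0.36 = -1.1124
A_new/A_old = e^-1.1124 ≈ 0.3288
Fraction that can be lost = 1 − 0.3288 = 0.6712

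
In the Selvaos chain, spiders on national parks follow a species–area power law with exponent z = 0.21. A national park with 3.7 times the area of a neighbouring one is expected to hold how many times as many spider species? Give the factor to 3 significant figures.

1.32

S₂/S₁ = (A₂/A₁)^z = 3.7^0.21
ln(S₂/S₁) = 0.21 × ln 3.7 = 0.21 × 1.3083 = 0.2747
S₂/S₁ = e^0.2747 ≈ 1.316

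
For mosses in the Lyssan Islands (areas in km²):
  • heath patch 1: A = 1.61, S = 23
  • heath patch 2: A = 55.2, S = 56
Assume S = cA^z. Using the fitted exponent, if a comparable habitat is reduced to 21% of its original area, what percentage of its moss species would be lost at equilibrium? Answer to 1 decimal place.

32.5%

z = ln(56/23) / ln(55.2/1.61) = 0.8899 / 3.5347 = 0.2517
S_new/S_old = (A_new/A_old)^z = 0.21^0.2517 = exp(0.2517 × -1.5606) = 0.6751
Fraction lost = 1 − 0.6751 = 0.3249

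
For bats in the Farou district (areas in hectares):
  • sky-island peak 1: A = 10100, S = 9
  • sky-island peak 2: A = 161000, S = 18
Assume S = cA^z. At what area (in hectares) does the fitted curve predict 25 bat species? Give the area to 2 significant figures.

600000 hectares

z = ln(18/9) / ln(161000/10100) = 0.6931 / 2.7689 = 0.2503
c = 9 / 10100^0.2503 = 9 / 10.06 = 0.895
A = (25/0.895)^(1/0.2503) ⇒ ln A = ln(27.93)/0.2503 = 13.3014
A = e^13.3014 ≈ 598040 hectares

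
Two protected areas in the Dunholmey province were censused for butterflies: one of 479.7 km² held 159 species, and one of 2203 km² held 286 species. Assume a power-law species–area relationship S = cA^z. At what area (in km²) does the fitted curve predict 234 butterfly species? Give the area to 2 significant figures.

1300 km²

z = ln(286/159) / ln(2203/479.7) = 0.5871 / 1.5244 = 0.3851
c = 159 / 479.7^0.3851 = 159 / 10.78 = 14.75
A = (234/14.75)^(1/0.3851) ⇒ ln A = ln(15.86)/0.3851 = 7.1765
A = e^7.1765 ≈ 1308 km²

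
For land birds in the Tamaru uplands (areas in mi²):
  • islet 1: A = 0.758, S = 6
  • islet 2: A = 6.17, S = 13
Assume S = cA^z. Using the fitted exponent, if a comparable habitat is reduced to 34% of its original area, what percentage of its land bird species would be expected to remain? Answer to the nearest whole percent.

67%

z = ln(13/6) / ln(6.17/0.758) = 0.7732 / 2.0968 = 0.3688
S_new/S_old = (A_new/A_old)^z = 0.34^0.3688 = exp(0.3688 × -1.0788) = 0.6718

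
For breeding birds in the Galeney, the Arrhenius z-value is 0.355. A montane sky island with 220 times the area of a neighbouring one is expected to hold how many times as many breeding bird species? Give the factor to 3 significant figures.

S₂/S₁ = (A₂/A₁)^z = 220^0.355
ln(S₂/S₁) = 0.355 × ln 220 = 0.355 × 5.3936 = 1.9147
S₂/S₁ = e^1.9147 ≈ 6.785

6.79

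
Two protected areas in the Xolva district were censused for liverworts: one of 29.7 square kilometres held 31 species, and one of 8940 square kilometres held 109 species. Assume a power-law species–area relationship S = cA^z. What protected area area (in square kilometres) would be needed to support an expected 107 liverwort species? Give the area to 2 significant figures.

z = ln(109/31) / ln(8940/29.7) = 1.2574 / 5.7071 = 0.2203
c = 31 / 29.7^0.2203 = 31 / 2.111 = 14.69
A = (107/14.69)^(1/0.2203) ⇒ ln A = ln(7.286)/0.2203 = 9.0142
A = e^9.0142 ≈ 8219 square kilometres

8200 square kilometres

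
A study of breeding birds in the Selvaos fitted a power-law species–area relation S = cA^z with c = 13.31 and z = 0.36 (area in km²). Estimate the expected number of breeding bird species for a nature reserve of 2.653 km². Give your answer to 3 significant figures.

18.9

S = 13.31 × 2.653^0.36 = 13.31 × 1.421 ≈ 18.91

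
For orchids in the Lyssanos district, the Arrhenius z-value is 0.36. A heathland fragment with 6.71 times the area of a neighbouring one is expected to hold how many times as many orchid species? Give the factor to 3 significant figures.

1.98

S₂/S₁ = (A₂/A₁)^z = 6.71^0.36
ln(S₂/S₁) = 0.36 × ln 6.71 = 0.36 × 1.9036 = 0.6853
S₂/S₁ = e^0.6853 ≈ 1.984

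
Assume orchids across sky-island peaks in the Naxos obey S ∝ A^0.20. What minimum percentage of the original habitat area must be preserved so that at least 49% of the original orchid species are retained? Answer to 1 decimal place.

2.8%

Need (A_new/A_old)^0.2 = 0.49, so A_new/A_old = 0.49^(1/0.2) = 0.49^5
ln(A_new/A_old) = ln 0.49 / 0.2 = -0.7133 / 0.2 = -3.5667
A_new/A_old = e^-3.5667 ≈ 0.02825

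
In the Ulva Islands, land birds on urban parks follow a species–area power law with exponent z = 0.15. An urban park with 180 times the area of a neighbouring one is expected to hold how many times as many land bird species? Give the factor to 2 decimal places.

2.18

S₂/S₁ = (A₂/A₁)^z = 180^0.15
ln(S₂/S₁) = 0.15 × ln 180 = 0.15 × 5.1930 = 0.7789
S₂/S₁ = e^0.7789 ≈ 2.179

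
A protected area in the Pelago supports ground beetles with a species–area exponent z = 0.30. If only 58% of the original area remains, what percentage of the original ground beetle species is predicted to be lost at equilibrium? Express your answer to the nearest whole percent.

15%

S_new/S_old = (A_new/A_old)^z = 0.58^0.3
= exp(0.3 × ln 0.58) = exp(0.3 × -0.5447) = exp(-0.1634) ≈ 0.8492
Fraction lost = 1 − 0.8492 = 0.1508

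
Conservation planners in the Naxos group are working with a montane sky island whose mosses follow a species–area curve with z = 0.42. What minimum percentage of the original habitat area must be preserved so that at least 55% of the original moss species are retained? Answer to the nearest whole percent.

Need (A_new/A_old)^0.42 = 0.55, so A_new/A_old = 0.55^(1/0.42) = 0.55^2.381
ln(A_new/A_old) = ln 0.55 / 0.42 = -0.5978 / 0.42 = -1.4234
A_new/A_old = e^-1.4234 ≈ 0.2409

24%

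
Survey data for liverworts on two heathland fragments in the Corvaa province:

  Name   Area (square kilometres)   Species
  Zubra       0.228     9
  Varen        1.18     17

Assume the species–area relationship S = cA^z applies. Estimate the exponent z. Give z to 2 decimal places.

0.39

Taking logs: ln S = ln c + z ln A, so z = (ln S₂ − ln S₁)/(ln A₂ − ln A₁).
z = ln(17/9) / ln(1.18/0.228) = ln(1.889) / ln(5.175) = 0.6360 / 1.6439 = 0.3869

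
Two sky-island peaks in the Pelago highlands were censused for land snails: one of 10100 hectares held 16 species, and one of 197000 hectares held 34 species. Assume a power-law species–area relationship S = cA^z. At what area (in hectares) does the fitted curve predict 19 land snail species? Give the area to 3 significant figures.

19900 hectares

z = ln(34/16) / ln(197000/10100) = 0.7538 / 2.9707 = 0.2537
c = 16 / 10100^0.2537 = 16 / 10.38 = 1.542
A = (19/1.542)^(1/0.2537) ⇒ ln A = ln(12.32)/0.2537 = 9.8976
A = e^9.8976 ≈ 19882 hectares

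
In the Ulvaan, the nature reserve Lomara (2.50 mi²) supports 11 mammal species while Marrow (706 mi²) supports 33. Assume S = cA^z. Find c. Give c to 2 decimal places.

z = ln(S₂/S₁) / ln(A₂/A₁) = ln(33/11) / ln(706/2.5) = 1.0986 / 5.6433 = 0.1947
c = S₁ / A₁^z = 11 / 2.5^0.1947 = 11 / 1.195 = 9.203

9.20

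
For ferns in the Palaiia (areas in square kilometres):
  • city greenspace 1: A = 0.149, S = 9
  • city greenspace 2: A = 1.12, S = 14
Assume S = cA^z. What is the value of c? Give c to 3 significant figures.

z = ln(S₂/S₁) / ln(A₂/A₁) = ln(14/9) / ln(1.12/0.149) = 0.4418 / 2.0171 = 0.2190
c = S₁ / A₁^z = 9 / 0.149^0.2190 = 9 / 0.659 = 13.66

13.7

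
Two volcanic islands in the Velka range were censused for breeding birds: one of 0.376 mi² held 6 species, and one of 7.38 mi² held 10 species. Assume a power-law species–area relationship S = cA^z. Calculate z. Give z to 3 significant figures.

0.172

Taking logs: ln S = ln c + z ln A, so z = (ln S₂ − ln S₁)/(ln A₂ − ln A₁).
z = ln(10/6) / ln(7.38/0.376) = ln(1.667) / ln(19.63) = 0.5108 / 2.9769 = 0.1716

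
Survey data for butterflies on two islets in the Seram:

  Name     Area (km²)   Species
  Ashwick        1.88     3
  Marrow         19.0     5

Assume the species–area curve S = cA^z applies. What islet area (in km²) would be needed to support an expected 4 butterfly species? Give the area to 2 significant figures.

6.9 km²

z = ln(5/3) / ln(19/1.88) = 0.5108 / 2.3132 = 0.2208
c = 3 / 1.88^0.2208 = 3 / 1.15 = 2.61
A = (4/2.61)^(1/0.2208) ⇒ ln A = ln(1.533)/0.2208 = 1.9340
A = e^1.9340 ≈ 6.917 km²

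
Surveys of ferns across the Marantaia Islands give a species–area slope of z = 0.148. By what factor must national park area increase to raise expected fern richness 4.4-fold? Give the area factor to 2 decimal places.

22266.56

(A₂/A₁)^0.148 = 4.4, so A₂/A₁ = 4.4^(1/0.148) = 4.4^6.757
ln(A₂/A₁) = ln 4.4 / 0.148 = 1.4816 / 0.148 = 10.0108
A₂/A₁ = e^10.0108 ≈ 22267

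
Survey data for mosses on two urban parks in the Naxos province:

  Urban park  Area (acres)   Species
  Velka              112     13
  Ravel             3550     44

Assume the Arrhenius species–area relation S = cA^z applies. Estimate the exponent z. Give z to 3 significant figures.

0.353

Taking logs: ln S = ln c + z ln A, so z = (ln S₂ − ln S₁)/(ln A₂ − ln A₁).
z = ln(44/13) / ln(3550/112) = ln(3.385) / ln(31.7) = 1.2192 / 3.4562 = 0.3528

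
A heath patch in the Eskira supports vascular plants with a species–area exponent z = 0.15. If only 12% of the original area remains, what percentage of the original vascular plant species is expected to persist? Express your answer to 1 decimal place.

72.8%

S_new/S_old = (A_new/A_old)^z = 0.12^0.15
= exp(0.15 × ln 0.12) = exp(0.15 × -2.1203) = exp(-0.3180) ≈ 0.7276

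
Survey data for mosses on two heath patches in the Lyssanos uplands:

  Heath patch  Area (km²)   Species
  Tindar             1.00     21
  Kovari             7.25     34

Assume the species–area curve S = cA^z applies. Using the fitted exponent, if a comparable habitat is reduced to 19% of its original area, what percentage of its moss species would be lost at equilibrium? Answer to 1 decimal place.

33.2%

z = ln(34/21) / ln(7.25/1) = 0.4818 / 1.9810 = 0.2432
S_new/S_old = (A_new/A_old)^z = 0.19^0.2432 = exp(0.2432 × -1.6607) = 0.6677
Fraction lost = 1 − 0.6677 = 0.3323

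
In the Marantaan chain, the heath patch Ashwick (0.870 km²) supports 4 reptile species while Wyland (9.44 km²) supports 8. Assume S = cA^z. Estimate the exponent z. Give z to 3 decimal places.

Taking logs: ln S = ln c + z ln A, so z = (ln S₂ − ln S₁)/(ln A₂ − ln A₁).
z = ln(8/4) / ln(9.44/0.87) = ln(2) / ln(10.85) = 0.6931 / 2.3842 = 0.2907

0.291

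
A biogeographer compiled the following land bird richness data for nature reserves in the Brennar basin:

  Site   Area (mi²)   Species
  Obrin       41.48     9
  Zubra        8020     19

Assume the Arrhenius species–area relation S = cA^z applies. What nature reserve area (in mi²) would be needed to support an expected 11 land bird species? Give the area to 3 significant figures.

z = ln(19/9) / ln(8020/41.48) = 0.7472 / 5.2645 = 0.1419
c = 9 / 41.48^0.1419 = 9 / 1.697 = 5.304
A = (11/5.304)^(1/0.1419) ⇒ ln A = ln(2.074)/0.1419 = 5.1390
A = e^5.1390 ≈ 170.6 mi²

171 mi²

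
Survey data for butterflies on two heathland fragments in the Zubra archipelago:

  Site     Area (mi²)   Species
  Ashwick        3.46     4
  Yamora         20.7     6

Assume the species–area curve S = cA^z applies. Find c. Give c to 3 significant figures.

3.02

z = ln(S₂/S₁) / ln(A₂/A₁) = ln(6/4) / ln(20.7/3.46) = 0.4055 / 1.7889 = 0.2267
c = S₁ / A₁^z = 4 / 3.46^0.2267 = 4 / 1.325 = 3.019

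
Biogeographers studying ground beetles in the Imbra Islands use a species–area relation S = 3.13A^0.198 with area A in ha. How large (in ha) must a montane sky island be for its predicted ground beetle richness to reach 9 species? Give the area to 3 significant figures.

9 = 3.13 × A^0.198  ⇒  A^0.198 = 9/3.13 = 2.875
ln A = ln(2.875) / 0.198 = 1.0562 / 0.198 = 5.3343
A = e^5.3343 ≈ 207.3 ha

207 ha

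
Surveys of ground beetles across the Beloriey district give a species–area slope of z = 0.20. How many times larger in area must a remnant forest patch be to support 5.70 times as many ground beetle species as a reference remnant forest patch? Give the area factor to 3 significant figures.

(A₂/A₁)^0.2 = 5.7, so A₂/A₁ = 5.7^(1/0.2) = 5.7^5
ln(A₂/A₁) = ln 5.7 / 0.2 = 1.7405 / 0.2 = 8.7023
A₂/A₁ = e^8.7023 ≈ 6017

6020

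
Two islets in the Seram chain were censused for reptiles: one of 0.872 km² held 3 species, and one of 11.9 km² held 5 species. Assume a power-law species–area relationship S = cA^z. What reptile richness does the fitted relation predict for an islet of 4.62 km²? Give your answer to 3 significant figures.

z = ln(5/3) / ln(11.9/0.872) = 0.5108 / 2.6135 = 0.1955
c = 3 / 0.872^0.1955 = 3 / 0.9736 = 3.081
S₃ = 3.081 × 4.62^0.1955 = 3.081 × 1.349 ≈ 4.156

4.16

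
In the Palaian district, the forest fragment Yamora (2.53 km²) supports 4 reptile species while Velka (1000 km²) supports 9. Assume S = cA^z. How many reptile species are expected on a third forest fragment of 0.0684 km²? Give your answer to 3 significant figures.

2.45

z = ln(9/4) / ln(1000/2.53) = 0.8109 / 5.9795 = 0.1356
c = 4 / 2.53^0.1356 = 4 / 1.134 = 3.527
S₃ = 3.527 × 0.0684^0.1356 = 3.527 × 0.695 ≈ 2.451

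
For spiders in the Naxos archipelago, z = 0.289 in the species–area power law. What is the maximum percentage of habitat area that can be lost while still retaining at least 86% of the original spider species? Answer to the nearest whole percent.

Need (A_new/A_old)^0.289 = 0.86, so A_new/A_old = 0.86^(1/0.289) = 0.86^3.46
ln(A_new/A_old) = ln 0.86 / 0.289 = -0.1508 / 0.289 = -0.5219
A_new/A_old = e^-0.5219 ≈ 0.5934
Fraction that can be lost = 1 − 0.5934 = 0.4066

41%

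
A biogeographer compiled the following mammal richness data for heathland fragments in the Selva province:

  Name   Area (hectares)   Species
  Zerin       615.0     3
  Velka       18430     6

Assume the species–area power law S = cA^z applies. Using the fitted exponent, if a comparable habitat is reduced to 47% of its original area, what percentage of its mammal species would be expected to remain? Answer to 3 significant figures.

z = ln(6/3) / ln(18430/615) = 0.6931 / 3.4001 = 0.2039
S_new/S_old = (A_new/A_old)^z = 0.47^0.2039 = exp(0.2039 × -0.7550) = 0.8573

85.7%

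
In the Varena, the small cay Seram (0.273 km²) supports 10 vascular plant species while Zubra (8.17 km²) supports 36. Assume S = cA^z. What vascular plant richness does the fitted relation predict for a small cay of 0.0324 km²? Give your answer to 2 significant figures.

z = ln(36/10) / ln(8.17/0.273) = 1.2809 / 3.3988 = 0.3769
c = 10 / 0.273^0.3769 = 10 / 0.6131 = 16.31
S₃ = 16.31 × 0.0324^0.3769 = 16.31 × 0.2746 ≈ 4.479

4.5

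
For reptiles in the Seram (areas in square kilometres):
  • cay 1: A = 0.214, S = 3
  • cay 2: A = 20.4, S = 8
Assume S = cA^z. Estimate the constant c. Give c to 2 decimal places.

4.18

z = ln(S₂/S₁) / ln(A₂/A₁) = ln(8/3) / ln(20.4/0.214) = 0.9808 / 4.5573 = 0.2152
c = S₁ / A₁^z = 3 / 0.214^0.2152 = 3 / 0.7176 = 4.181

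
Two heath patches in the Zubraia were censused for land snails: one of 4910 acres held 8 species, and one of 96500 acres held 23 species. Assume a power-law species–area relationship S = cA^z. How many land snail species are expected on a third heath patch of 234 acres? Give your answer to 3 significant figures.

2.72

z = ln(23/8) / ln(96500/4910) = 1.0561 / 2.9783 = 0.3546
c = 8 / 4910^0.3546 = 8 / 20.36 = 0.3929
S₃ = 0.3929 × 234^0.3546 = 0.3929 × 6.92 ≈ 2.719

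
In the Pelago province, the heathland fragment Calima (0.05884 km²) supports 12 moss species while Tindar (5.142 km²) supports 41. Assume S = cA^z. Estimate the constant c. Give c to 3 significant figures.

z = ln(S₂/S₁) / ln(A₂/A₁) = ln(41/12) / ln(5.142/0.05884) = 1.2287 / 4.4704 = 0.2748
c = S₁ / A₁^z = 12 / 0.05884^0.2748 = 12 / 0.459 = 26.14

26.1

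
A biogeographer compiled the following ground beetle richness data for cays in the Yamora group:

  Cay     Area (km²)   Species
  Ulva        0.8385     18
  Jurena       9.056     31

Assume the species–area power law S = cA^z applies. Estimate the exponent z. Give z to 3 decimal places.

Taking logs: ln S = ln c + z ln A, so z = (ln S₂ − ln S₁)/(ln A₂ − ln A₁).
z = ln(31/18) / ln(9.056/0.8385) = ln(1.722) / ln(10.8) = 0.5436 / 2.3796 = 0.2285

0.228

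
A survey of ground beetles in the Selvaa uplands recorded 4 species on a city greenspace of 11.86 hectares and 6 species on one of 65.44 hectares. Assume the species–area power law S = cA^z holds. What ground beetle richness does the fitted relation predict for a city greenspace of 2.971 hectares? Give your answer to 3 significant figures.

z = ln(6/4) / ln(65.44/11.86) = 0.4055 / 1.7080 = 0.2374
c = 4 / 11.86^0.2374 = 4 / 1.799 = 2.224
S₃ = 2.224 × 2.971^0.2374 = 2.224 × 1.295 ≈ 2.88

2.88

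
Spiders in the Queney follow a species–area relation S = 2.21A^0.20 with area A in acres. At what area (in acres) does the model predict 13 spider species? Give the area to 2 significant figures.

13 = 2.21 × A^0.2  ⇒  A^0.2 = 13/2.21 = 5.882
ln A = ln(5.882) / 0.2 = 1.7720 / 0.2 = 8.8598
A = e^8.8598 ≈ 7043 acres

7000 acres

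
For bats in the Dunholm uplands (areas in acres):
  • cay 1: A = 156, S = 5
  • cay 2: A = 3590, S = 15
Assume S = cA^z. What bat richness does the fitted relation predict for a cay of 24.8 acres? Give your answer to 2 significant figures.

2.6

z = ln(15/5) / ln(3590/156) = 1.0986 / 3.1361 = 0.3503
c = 5 / 156^0.3503 = 5 / 5.865 = 0.8525
S₃ = 0.8525 × 24.8^0.3503 = 0.8525 × 3.08 ≈ 2.625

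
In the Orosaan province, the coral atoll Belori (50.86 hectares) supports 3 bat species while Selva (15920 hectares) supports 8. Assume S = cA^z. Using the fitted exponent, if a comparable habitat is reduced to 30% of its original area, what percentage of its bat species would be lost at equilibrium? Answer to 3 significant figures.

18.6%

z = ln(8/3) / ln(15920/50.86) = 0.9808 / 5.7463 = 0.1707
S_new/S_old = (A_new/A_old)^z = 0.3^0.1707 = exp(0.1707 × -1.2040) = 0.8142
Fraction lost = 1 − 0.8142 = 0.1858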